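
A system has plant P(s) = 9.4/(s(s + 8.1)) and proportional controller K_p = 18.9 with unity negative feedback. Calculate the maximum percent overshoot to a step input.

The closed-loop denominator s² + 8.1s + 177.7 gives ω_n = √177.7 = 13.33 and ζ = 8.1/(2ω_n) = 0.3039.
%OS = 100·exp(−πζ/√(1−ζ²)) = 100·exp(−π·0.3039/√0.9077) = 36.7%.

36.7%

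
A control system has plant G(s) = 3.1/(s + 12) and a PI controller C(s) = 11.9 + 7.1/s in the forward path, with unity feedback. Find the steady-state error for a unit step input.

The open loop C(s)G(s) has a pole at the origin (type 1), so the static position error constant is infinite and e_ss = 1/(1+∞) = 0.

0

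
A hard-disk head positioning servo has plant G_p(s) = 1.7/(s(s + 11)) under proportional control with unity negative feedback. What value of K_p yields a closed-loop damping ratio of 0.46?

Closed-loop characteristic equation: s² + 11s + K_p·1.7 = 0.
So ω_n = √(1.7K_p) and 2ζω_n = 11, giving ζ = 11/(2√(1.7K_p)).
Setting ζ = 0.46: √(1.7K_p) = 11/(2·0.46) = 11.96, so K_p = 143/1.7 = 84.1.

K_p = 84.1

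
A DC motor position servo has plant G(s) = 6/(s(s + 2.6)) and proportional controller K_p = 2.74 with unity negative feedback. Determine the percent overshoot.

34.5%

Closed-loop characteristic equation: s² + 2.6s + 16.44 = 0, so ω_n = 4.055 rad/s and ζ = 2.6/(2·4.055) = 0.3206.
%OS = 100·exp(−πζ/√(1−ζ²)) = 100·exp(−π·0.3206/√0.8972) = 34.5%.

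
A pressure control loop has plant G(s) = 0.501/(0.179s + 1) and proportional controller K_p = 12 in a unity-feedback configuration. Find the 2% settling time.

Closed loop: T(s) = K_p·G/(1+K_p·G) = 6.012/(0.179s + 1 + 6.012), with pole at s = −(1 + 6.012)/0.179 = −39.17.
τ = 1/39.17 = 0.02553 s, so 2% settling time ≈ 4τ = 0.102 s.

T_s ≈ 0.102 s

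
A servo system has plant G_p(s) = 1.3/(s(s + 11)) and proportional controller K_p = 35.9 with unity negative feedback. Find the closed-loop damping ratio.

1 + K_p·G_p(s) = 0 gives s² + 11s + 46.67 = 0.
So ω_n² = 46.67 ⇒ ω_n = 6.832 rad/s, and ζ = 11/(2ω_n) = 0.805.

ζ = 0.805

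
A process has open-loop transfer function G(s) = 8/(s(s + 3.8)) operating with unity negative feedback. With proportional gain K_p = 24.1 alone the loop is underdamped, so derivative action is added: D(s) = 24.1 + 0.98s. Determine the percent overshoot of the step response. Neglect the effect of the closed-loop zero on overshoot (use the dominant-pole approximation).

23.4%

Forward path: (24.1 + 0.98s)·8/(s(s+3.8)). The closed-loop characteristic equation is s² + (3.8 + 8·0.98)s + 8·24.1 = 0.
That is s² + 11.64s + 192.8 = 0, so ω_n = 13.89 rad/s and ζ = 11.64/(2·13.89) = 0.4191.
%OS = 100·exp(−πζ/√(1−ζ²)) = 23.4%.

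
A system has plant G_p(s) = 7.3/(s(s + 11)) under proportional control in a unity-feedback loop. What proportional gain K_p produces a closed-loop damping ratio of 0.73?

K_p = 7.78

Closed-loop characteristic equation: s² + 11s + K_p·7.3 = 0.
So ω_n = √(7.3K_p) and 2ζω_n = 11, giving ζ = 11/(2√(7.3K_p)).
Setting ζ = 0.73: √(7.3K_p) = 11/(2·0.73) = 7.534, so K_p = 56.76/7.3 = 7.78.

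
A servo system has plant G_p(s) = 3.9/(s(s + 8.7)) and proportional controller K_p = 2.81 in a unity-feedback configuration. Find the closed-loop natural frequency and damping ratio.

1 + K_p·G_p(s) = 0 gives s² + 8.7s + 10.96 = 0.
Matching s² + 2ζω_n s + ω_n²: ω_n = √10.96 = 3.31 rad/s and 2ζω_n = 8.7, so ζ = 8.7/(2·3.31) = 1.31.

ω_n = 3.31 rad/s, ζ = 1.31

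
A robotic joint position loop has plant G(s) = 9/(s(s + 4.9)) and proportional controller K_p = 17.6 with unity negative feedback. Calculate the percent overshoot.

53.6%

From 1 + K_pG(s) = 0: s² + 4.9s + 158.4 = 0 ⇒ ω_n = 12.59, ζ = 0.1947.
%OS = 100·exp(−πζ/√(1−ζ²)) = 100·exp(−π·0.1947/√0.9621) = 53.6%.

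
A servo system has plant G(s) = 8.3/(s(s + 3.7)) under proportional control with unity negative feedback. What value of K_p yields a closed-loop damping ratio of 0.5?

K_p = 1.65

Closed-loop characteristic equation: s² + 3.7s + K_p·8.3 = 0.
So ω_n = √(8.3K_p) and 2ζω_n = 3.7, giving ζ = 3.7/(2√(8.3K_p)).
Setting ζ = 0.5: √(8.3K_p) = 3.7/(2·0.5) = 3.7, so K_p = 13.69/8.3 = 1.65.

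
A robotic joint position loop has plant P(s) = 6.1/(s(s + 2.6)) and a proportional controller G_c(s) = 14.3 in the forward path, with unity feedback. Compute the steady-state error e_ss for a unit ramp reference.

0.0298

The loop has one pole at the origin (type 1). Velocity error constant K_v = lim_{s→0} s·G_c(s)P(s) = 14.3·6.1/2.6 = 33.55.
Steady-state error to a unit ramp: e_ss = 1/K_v = 0.0298.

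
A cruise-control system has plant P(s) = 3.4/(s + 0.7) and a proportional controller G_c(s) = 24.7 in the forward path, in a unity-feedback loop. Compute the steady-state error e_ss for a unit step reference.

0.00827

The loop is type 0. Static position error constant K_pos = G_c(0)·P(0) = 24.7·4.857 = 120.
Steady-state error to a unit step: e_ss = 1/(1+K_pos) = 1/121 = 0.00827.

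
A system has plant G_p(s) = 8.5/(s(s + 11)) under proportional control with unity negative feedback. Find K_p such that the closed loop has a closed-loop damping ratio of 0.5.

K_p = 14.2

Closed-loop characteristic equation: s² + 11s + K_p·8.5 = 0.
So ω_n = √(8.5K_p) and 2ζω_n = 11, giving ζ = 11/(2√(8.5K_p)).
Setting ζ = 0.5: √(8.5K_p) = 11/(2·0.5) = 11, so K_p = 121/8.5 = 14.2.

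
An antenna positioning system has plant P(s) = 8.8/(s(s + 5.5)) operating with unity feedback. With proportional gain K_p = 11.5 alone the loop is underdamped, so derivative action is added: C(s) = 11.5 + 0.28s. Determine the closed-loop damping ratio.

ζ = 0.396

Forward path: (11.5 + 0.28s)·8.8/(s(s+5.5)). The closed-loop characteristic equation is s² + (5.5 + 8.8·0.28)s + 8.8·11.5 = 0.
That is s² + 7.964s + 101.2 = 0, so ω_n = 10.06 rad/s and ζ = 7.964/(2·10.06) = 0.3958.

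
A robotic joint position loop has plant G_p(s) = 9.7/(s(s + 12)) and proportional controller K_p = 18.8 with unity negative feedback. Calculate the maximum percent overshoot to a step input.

21.1%

Closed-loop characteristic equation: s² + 12s + 182.4 = 0, so ω_n = 13.5 rad/s and ζ = 12/(2·13.5) = 0.4443.
%OS = 100·exp(−πζ/√(1−ζ²)) = 100·exp(−π·0.4443/√0.8026) = 21.1%.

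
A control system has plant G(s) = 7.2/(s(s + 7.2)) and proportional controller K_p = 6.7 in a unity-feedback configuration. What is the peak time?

Closed-loop characteristic equation: s² + 7.2s + 48.24 = 0, so ω_n = 6.946 rad/s and ζ = 7.2/(2·6.946) = 0.5183.
Damped frequency ω_d = ω_n√(1−ζ²) = 5.94 rad/s, so peak time T_p = π/ω_d = 0.529 s.

T_p = 0.529 s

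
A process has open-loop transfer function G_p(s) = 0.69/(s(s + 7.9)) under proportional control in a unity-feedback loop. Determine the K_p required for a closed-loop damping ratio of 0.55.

K_p = 74.8

Closed-loop characteristic equation: s² + 7.9s + K_p·0.69 = 0.
So ω_n = √(0.69K_p) and 2ζω_n = 7.9, giving ζ = 7.9/(2√(0.69K_p)).
Setting ζ = 0.55: √(0.69K_p) = 7.9/(2·0.55) = 7.182, so K_p = 51.58/0.69 = 74.8.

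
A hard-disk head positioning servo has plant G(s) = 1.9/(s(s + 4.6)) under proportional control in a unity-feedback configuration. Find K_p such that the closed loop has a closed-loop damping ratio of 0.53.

K_p = 9.91

Closed-loop characteristic equation: s² + 4.6s + K_p·1.9 = 0.
So ω_n = √(1.9K_p) and 2ζω_n = 4.6, giving ζ = 4.6/(2√(1.9K_p)).
Setting ζ = 0.53: √(1.9K_p) = 4.6/(2·0.53) = 4.34, so K_p = 18.83/1.9 = 9.91.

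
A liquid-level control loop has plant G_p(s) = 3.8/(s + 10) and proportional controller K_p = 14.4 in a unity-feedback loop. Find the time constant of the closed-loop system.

τ = 0.0155 s

Closed-loop transfer function: T(s) = K_p·G_p(s)/(1 + K_p·G_p(s)) = 54.72/(s + 10 + 54.72) = 54.72/(s + 64.72).
Time constant τ = 1/64.72 = 0.0155 s.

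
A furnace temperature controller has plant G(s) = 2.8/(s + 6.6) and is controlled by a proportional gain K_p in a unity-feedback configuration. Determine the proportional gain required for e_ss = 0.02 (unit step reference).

The loop is type 0, so e_ss(step) = 1/(1 + K_pos) with K_pos = K_p·G(0).
G(0) = 0.4242. Require 1/(1 + K_p·0.4242) = 0.02, so 1 + 0.4242·K_p = 50.
K_p = (50 − 1)/0.4242 = 116.

K_p = 116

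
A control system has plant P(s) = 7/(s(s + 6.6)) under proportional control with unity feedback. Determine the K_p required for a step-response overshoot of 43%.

From %OS = 100·exp(−πζ/√(1−ζ²)) = 43%, ζ = −ln(0.43)/√(π²+ln²(0.43)) = 0.2594.
Characteristic equation s² + 6.6s + 7K_p = 0 gives ζ = 6.6/(2√(7K_p)).
Setting ζ = 0.2594: √(7K_p) = 6.6/(2·0.2594) = 12.72, so K_p = 161.8/7 = 23.1.

K_p = 23.1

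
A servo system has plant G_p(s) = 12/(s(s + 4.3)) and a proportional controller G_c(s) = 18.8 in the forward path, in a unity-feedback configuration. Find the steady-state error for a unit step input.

The open loop G_c(s)G_p(s) has a pole at the origin (type 1), so the static position error constant is infinite and e_ss = 1/(1+∞) = 0.

0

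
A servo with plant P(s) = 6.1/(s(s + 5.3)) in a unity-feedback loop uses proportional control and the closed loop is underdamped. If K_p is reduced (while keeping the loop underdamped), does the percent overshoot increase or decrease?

decrease

ζ = 5.3/(2√(6.1K_p)) rises as K_p falls; higher damping means less overshoot.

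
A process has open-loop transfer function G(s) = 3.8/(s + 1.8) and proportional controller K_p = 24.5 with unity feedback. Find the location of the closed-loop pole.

s = -94.9

Closed-loop transfer function: T(s) = K_p·G(s)/(1 + K_p·G(s)) = 93.1/(s + 1.8 + 93.1) = 93.1/(s + 94.9).
The closed-loop pole is at s = −94.9.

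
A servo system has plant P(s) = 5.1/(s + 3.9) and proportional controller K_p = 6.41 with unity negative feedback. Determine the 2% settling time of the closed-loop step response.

Closed-loop transfer function: T(s) = K_p·P(s)/(1 + K_p·P(s)) = 32.69/(s + 3.9 + 32.69) = 32.69/(s + 36.59).
Time constant τ = 1/36.59 = 0.02733 s, so the 2% settling time is about 4τ = 0.109 s.

T_s ≈ 0.109 s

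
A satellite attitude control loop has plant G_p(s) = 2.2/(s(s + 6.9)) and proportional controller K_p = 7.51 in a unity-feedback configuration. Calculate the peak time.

T_p = 1.46 s

Closed-loop characteristic equation: s² + 6.9s + 16.52 = 0, so ω_n = 4.065 rad/s and ζ = 6.9/(2·4.065) = 0.8488.
Damped frequency ω_d = ω_n√(1−ζ²) = 2.149 rad/s, so peak time T_p = π/ω_d = 1.46 s.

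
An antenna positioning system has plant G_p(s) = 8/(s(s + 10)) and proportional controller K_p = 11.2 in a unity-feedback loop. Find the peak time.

T_p = 0.391 s

Closed-loop characteristic equation: s² + 10s + 89.6 = 0, so ω_n = 9.466 rad/s and ζ = 10/(2·9.466) = 0.5282.
Damped frequency ω_d = ω_n√(1−ζ²) = 8.037 rad/s, so peak time T_p = π/ω_d = 0.391 s.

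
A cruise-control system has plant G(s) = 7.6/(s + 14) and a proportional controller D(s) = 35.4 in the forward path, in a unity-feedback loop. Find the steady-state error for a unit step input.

0.0495

The loop is type 0. Static position error constant K_pos = D(0)·G(0) = 35.4·0.5429 = 19.22.
Steady-state error to a unit step: e_ss = 1/(1+K_pos) = 1/20.22 = 0.0495.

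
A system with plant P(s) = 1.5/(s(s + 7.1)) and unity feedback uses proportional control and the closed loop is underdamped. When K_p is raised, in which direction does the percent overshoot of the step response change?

increase

ζ = 7.1/(2√(1.5K_p)) decreases as K_p grows; lower damping means more overshoot.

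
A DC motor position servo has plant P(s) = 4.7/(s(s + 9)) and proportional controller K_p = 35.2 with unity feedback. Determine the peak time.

T_p = 0.261 s

From 1 + K_pP(s) = 0: s² + 9s + 165.4 = 0 ⇒ ω_n = 12.86, ζ = 0.3499.
Damped frequency ω_d = ω_n√(1−ζ²) = 12.05 rad/s, so peak time T_p = π/ω_d = 0.261 s.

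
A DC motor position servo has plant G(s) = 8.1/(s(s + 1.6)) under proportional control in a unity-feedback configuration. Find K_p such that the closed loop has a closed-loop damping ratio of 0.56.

K_p = 0.252

Closed-loop characteristic equation: s² + 1.6s + K_p·8.1 = 0.
So ω_n = √(8.1K_p) and 2ζω_n = 1.6, giving ζ = 1.6/(2√(8.1K_p)).
Setting ζ = 0.56: √(8.1K_p) = 1.6/(2·0.56) = 1.429, so K_p = 2.041/8.1 = 0.252.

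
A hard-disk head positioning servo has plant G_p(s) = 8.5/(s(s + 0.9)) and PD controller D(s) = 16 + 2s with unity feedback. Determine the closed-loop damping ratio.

ζ = 0.767

Forward path: (16 + 2s)·8.5/(s(s+0.9)). The closed-loop characteristic equation is s² + (0.9 + 8.5·2)s + 8.5·16 = 0.
That is s² + 17.9s + 136 = 0, so ω_n = 11.66 rad/s and ζ = 17.9/(2·11.66) = 0.7675.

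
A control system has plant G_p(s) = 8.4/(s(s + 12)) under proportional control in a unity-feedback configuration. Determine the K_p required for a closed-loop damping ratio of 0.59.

Closed-loop characteristic equation: s² + 12s + K_p·8.4 = 0.
So ω_n = √(8.4K_p) and 2ζω_n = 12, giving ζ = 12/(2√(8.4K_p)).
Setting ζ = 0.59: √(8.4K_p) = 12/(2·0.59) = 10.17, so K_p = 103.4/8.4 = 12.3.

K_p = 12.3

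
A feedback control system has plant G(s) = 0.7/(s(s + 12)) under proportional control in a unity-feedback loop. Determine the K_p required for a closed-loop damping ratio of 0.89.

K_p = 64.9

Closed-loop characteristic equation: s² + 12s + K_p·0.7 = 0.
So ω_n = √(0.7K_p) and 2ζω_n = 12, giving ζ = 12/(2√(0.7K_p)).
Setting ζ = 0.89: √(0.7K_p) = 12/(2·0.89) = 6.742, so K_p = 45.45/0.7 = 64.9.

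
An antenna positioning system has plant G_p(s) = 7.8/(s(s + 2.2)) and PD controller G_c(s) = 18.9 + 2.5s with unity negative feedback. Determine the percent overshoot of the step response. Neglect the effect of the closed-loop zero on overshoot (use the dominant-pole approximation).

Forward path: (18.9 + 2.5s)·7.8/(s(s+2.2)). The closed-loop characteristic equation is s² + (2.2 + 7.8·2.5)s + 7.8·18.9 = 0.
That is s² + 21.7s + 147.4 = 0, so ω_n = 12.14 rad/s and ζ = 21.7/(2·12.14) = 0.8936.
%OS = 100·exp(−πζ/√(1−ζ²)) = 0.192%.

0.192%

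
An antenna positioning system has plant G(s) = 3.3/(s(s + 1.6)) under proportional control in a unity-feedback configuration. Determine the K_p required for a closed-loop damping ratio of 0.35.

K_p = 1.58

Closed-loop characteristic equation: s² + 1.6s + K_p·3.3 = 0.
So ω_n = √(3.3K_p) and 2ζω_n = 1.6, giving ζ = 1.6/(2√(3.3K_p)).
Setting ζ = 0.35: √(3.3K_p) = 1.6/(2·0.35) = 2.286, so K_p = 5.224/3.3 = 1.58.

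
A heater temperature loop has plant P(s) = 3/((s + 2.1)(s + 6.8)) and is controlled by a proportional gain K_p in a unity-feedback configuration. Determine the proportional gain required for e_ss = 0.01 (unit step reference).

K_p = 471

For a type-0 loop with proportional control, e_ss = 1/(1 + K_p·P(0)).
P(0) = 0.2101. Require 1/(1 + K_p·0.2101) = 0.01, so 1 + 0.2101·K_p = 100.
K_p = (100 − 1)/0.2101 = 471.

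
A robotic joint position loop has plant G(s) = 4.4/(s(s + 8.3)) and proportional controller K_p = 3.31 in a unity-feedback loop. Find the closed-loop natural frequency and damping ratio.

ω_n = 3.82 rad/s, ζ = 1.09

With unity feedback the closed-loop characteristic equation is s² + 8.3s + 3.31·4.4 = s² + 8.3s + 14.56 = 0.
Matching s² + 2ζω_n s + ω_n²: ω_n = √14.56 = 3.816 rad/s and 2ζω_n = 8.3, so ζ = 8.3/(2·3.816) = 1.09.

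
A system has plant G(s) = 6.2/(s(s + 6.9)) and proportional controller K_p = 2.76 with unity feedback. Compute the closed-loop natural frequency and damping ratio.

ω_n = 4.14 rad/s, ζ = 0.834

1 + K_p·G(s) = 0 gives s² + 6.9s + 17.11 = 0.
Matching s² + 2ζω_n s + ω_n²: ω_n = √17.11 = 4.137 rad/s and 2ζω_n = 6.9, so ζ = 6.9/(2·4.137) = 0.834.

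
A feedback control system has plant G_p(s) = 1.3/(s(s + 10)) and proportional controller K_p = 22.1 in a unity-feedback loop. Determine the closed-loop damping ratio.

ζ = 0.933

The closed-loop denominator is s(s+10) + 22.1·1.3 = s² + 10s + 28.73.
So ω_n² = 28.73 ⇒ ω_n = 5.36 rad/s, and ζ = 10/(2ω_n) = 0.933.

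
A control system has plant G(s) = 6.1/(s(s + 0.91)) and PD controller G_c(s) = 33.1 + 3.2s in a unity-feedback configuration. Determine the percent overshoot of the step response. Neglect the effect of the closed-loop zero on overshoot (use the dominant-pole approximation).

3.88%

Forward path: (33.1 + 3.2s)·6.1/(s(s+0.91)). The closed-loop characteristic equation is s² + (0.91 + 6.1·3.2)s + 6.1·33.1 = 0.
That is s² + 20.43s + 201.9 = 0, so ω_n = 14.21 rad/s and ζ = 20.43/(2·14.21) = 0.7189.
%OS = 100·exp(−πζ/√(1−ζ²)) = 3.88%.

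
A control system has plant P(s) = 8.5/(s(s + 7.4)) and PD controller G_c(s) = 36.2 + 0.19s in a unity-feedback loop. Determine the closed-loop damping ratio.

Forward path: (36.2 + 0.19s)·8.5/(s(s+7.4)). The closed-loop characteristic equation is s² + (7.4 + 8.5·0.19)s + 8.5·36.2 = 0.
That is s² + 9.015s + 307.7 = 0, so ω_n = 17.54 rad/s and ζ = 9.015/(2·17.54) = 0.257.

ζ = 0.257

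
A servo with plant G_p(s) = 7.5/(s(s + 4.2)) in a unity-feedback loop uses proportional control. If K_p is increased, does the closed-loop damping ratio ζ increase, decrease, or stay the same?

ζ = 4.2/(2√(7.5K_p)); increasing K_p raises the denominator, so ζ falls.

decrease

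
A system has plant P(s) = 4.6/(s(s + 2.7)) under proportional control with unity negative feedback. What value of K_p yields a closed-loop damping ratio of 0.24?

K_p = 6.88

Closed-loop characteristic equation: s² + 2.7s + K_p·4.6 = 0.
So ω_n = √(4.6K_p) and 2ζω_n = 2.7, giving ζ = 2.7/(2√(4.6K_p)).
Setting ζ = 0.24: √(4.6K_p) = 2.7/(2·0.24) = 5.625, so K_p = 31.64/4.6 = 6.88.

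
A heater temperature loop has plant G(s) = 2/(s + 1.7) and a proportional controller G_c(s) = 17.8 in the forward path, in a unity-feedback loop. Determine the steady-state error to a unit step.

0.0456

The loop is type 0. Static position error constant K_pos = G_c(0)·G(0) = 17.8·1.176 = 20.94.
Steady-state error to a unit step: e_ss = 1/(1+K_pos) = 1/21.94 = 0.0456.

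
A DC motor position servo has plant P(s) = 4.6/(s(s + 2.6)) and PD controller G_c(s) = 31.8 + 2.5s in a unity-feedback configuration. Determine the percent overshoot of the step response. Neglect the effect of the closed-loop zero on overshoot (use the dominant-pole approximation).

10.5%

Forward path: (31.8 + 2.5s)·4.6/(s(s+2.6)). The closed-loop characteristic equation is s² + (2.6 + 4.6·2.5)s + 4.6·31.8 = 0.
That is s² + 14.1s + 146.3 = 0, so ω_n = 12.09 rad/s and ζ = 14.1/(2·12.09) = 0.5829.
%OS = 100·exp(−πζ/√(1−ζ²)) = 10.5%.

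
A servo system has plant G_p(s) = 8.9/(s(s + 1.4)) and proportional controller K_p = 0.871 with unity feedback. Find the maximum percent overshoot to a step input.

44.2%

The closed-loop denominator s² + 1.4s + 7.752 gives ω_n = √7.752 = 2.784 and ζ = 1.4/(2ω_n) = 0.2514.
%OS = 100·exp(−πζ/√(1−ζ²)) = 100·exp(−π·0.2514/√0.9368) = 44.2%.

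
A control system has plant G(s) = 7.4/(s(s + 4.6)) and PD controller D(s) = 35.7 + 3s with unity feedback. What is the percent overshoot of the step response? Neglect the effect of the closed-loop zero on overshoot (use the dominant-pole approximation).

Forward path: (35.7 + 3s)·7.4/(s(s+4.6)). The closed-loop characteristic equation is s² + (4.6 + 7.4·3)s + 7.4·35.7 = 0.
That is s² + 26.8s + 264.2 = 0, so ω_n = 16.25 rad/s and ζ = 26.8/(2·16.25) = 0.8244.
%OS = 100·exp(−πζ/√(1−ζ²)) = 1.03%.

1.03%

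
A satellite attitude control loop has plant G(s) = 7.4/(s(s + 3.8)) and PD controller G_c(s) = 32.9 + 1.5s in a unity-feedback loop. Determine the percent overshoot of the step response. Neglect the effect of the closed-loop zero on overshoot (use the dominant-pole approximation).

Forward path: (32.9 + 1.5s)·7.4/(s(s+3.8)). The closed-loop characteristic equation is s² + (3.8 + 7.4·1.5)s + 7.4·32.9 = 0.
That is s² + 14.9s + 243.5 = 0, so ω_n = 15.6 rad/s and ζ = 14.9/(2·15.6) = 0.4775.
%OS = 100·exp(−πζ/√(1−ζ²)) = 18.1%.

18.1%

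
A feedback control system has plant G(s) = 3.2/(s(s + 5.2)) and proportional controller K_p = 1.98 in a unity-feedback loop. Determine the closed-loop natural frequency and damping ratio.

With unity feedback the closed-loop characteristic equation is s² + 5.2s + 1.98·3.2 = s² + 5.2s + 6.336 = 0.
So ω_n² = 6.336 ⇒ ω_n = 2.517 rad/s, and ζ = 5.2/(2ω_n) = 1.03.

ω_n = 2.52 rad/s, ζ = 1.03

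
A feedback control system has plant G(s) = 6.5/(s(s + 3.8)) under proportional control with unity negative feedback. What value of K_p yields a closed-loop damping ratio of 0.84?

K_p = 0.787

Closed-loop characteristic equation: s² + 3.8s + K_p·6.5 = 0.
So ω_n = √(6.5K_p) and 2ζω_n = 3.8, giving ζ = 3.8/(2√(6.5K_p)).
Setting ζ = 0.84: √(6.5K_p) = 3.8/(2·0.84) = 2.262, so K_p = 5.116/6.5 = 0.787.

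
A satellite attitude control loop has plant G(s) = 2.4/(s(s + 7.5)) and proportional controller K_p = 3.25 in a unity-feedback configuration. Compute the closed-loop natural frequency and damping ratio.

ω_n = 2.79 rad/s, ζ = 1.34

1 + K_p·G(s) = 0 gives s² + 7.5s + 7.8 = 0.
Matching s² + 2ζω_n s + ω_n²: ω_n = √7.8 = 2.793 rad/s and 2ζω_n = 7.5, so ζ = 7.5/(2·2.793) = 1.34.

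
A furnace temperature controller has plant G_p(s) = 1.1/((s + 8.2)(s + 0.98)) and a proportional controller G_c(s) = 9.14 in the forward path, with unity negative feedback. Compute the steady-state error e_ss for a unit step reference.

The loop is type 0. Static position error constant K_pos = G_c(0)·G_p(0) = 9.14·0.1369 = 1.251.
Steady-state error to a unit step: e_ss = 1/(1+K_pos) = 1/2.251 = 0.444.

0.444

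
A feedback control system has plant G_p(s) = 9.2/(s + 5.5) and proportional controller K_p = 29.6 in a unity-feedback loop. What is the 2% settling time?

T_s ≈ 0.0144 s

Closed-loop transfer function: T(s) = K_p·G_p(s)/(1 + K_p·G_p(s)) = 272.3/(s + 5.5 + 272.3) = 272.3/(s + 277.8).
Time constant τ = 1/277.8 = 0.003599 s, so the 2% settling time is about 4τ = 0.0144 s.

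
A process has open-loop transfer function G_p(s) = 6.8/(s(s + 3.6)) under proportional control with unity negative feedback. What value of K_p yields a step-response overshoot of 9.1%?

K_p = 1.3

From %OS = 100·exp(−πζ/√(1−ζ²)) = 9.1%, ζ = −ln(0.091)/√(π²+ln²(0.091)) = 0.6066.
Characteristic equation s² + 3.6s + 6.8K_p = 0 gives ζ = 3.6/(2√(6.8K_p)).
Setting ζ = 0.6066: √(6.8K_p) = 3.6/(2·0.6066) = 2.967, so K_p = 8.806/6.8 = 1.3.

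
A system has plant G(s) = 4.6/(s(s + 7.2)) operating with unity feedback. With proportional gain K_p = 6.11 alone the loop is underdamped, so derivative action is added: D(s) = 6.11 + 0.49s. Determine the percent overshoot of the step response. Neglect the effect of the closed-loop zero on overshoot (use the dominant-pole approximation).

Forward path: (6.11 + 0.49s)·4.6/(s(s+7.2)). The closed-loop characteristic equation is s² + (7.2 + 4.6·0.49)s + 4.6·6.11 = 0.
That is s² + 9.454s + 28.11 = 0, so ω_n = 5.302 rad/s and ζ = 9.454/(2·5.302) = 0.8916.
%OS = 100·exp(−πζ/√(1−ζ²)) = 0.206%.

0.206%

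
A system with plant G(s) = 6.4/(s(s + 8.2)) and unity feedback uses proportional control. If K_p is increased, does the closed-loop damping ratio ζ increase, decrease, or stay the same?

decrease

ζ = 8.2/(2√(6.4K_p)); increasing K_p raises the denominator, so ζ falls.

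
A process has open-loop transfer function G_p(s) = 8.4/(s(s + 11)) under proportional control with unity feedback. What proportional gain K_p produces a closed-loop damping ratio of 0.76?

K_p = 6.23

Closed-loop characteristic equation: s² + 11s + K_p·8.4 = 0.
So ω_n = √(8.4K_p) and 2ζω_n = 11, giving ζ = 11/(2√(8.4K_p)).
Setting ζ = 0.76: √(8.4K_p) = 11/(2·0.76) = 7.237, so K_p = 52.37/8.4 = 6.23.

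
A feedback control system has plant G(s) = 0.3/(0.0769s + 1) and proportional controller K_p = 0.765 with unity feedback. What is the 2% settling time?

Closed loop: T(s) = K_p·G/(1+K_p·G) = 0.2295/(0.0769s + 1 + 0.2295), with pole at s = −(1 + 0.2295)/0.0769 = −15.99.
τ = 1/15.99 = 0.06255 s, so 2% settling time ≈ 4τ = 0.25 s.

T_s ≈ 0.25 s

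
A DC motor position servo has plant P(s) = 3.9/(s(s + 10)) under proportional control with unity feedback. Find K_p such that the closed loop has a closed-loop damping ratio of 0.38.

K_p = 44.4

Closed-loop characteristic equation: s² + 10s + K_p·3.9 = 0.
So ω_n = √(3.9K_p) and 2ζω_n = 10, giving ζ = 10/(2√(3.9K_p)).
Setting ζ = 0.38: √(3.9K_p) = 10/(2·0.38) = 13.16, so K_p = 173.1/3.9 = 44.4.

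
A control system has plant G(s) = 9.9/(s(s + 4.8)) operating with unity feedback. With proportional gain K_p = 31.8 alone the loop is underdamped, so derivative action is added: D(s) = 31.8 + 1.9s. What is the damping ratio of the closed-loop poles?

Forward path: (31.8 + 1.9s)·9.9/(s(s+4.8)). The closed-loop characteristic equation is s² + (4.8 + 9.9·1.9)s + 9.9·31.8 = 0.
That is s² + 23.61s + 314.8 = 0, so ω_n = 17.74 rad/s and ζ = 23.61/(2·17.74) = 0.6653.

ζ = 0.665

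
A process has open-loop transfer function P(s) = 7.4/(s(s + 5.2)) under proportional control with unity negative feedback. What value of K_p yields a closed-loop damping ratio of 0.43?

Closed-loop characteristic equation: s² + 5.2s + K_p·7.4 = 0.
So ω_n = √(7.4K_p) and 2ζω_n = 5.2, giving ζ = 5.2/(2√(7.4K_p)).
Setting ζ = 0.43: √(7.4K_p) = 5.2/(2·0.43) = 6.047, so K_p = 36.56/7.4 = 4.94.

K_p = 4.94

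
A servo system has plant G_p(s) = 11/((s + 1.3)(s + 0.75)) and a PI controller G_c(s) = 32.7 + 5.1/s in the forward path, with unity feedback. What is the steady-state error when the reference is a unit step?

The open loop G_c(s)G_p(s) has a pole at the origin (type 1), so the static position error constant is infinite and e_ss = 1/(1+∞) = 0.

0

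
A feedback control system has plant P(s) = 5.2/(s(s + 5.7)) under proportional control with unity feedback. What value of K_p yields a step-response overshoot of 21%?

K_p = 7.89

From %OS = 100·exp(−πζ/√(1−ζ²)) = 21%, ζ = −ln(0.21)/√(π²+ln²(0.21)) = 0.4449.
Characteristic equation s² + 5.7s + 5.2K_p = 0 gives ζ = 5.7/(2√(5.2K_p)).
Setting ζ = 0.4449: √(5.2K_p) = 5.7/(2·0.4449) = 6.406, so K_p = 41.04/5.2 = 7.89.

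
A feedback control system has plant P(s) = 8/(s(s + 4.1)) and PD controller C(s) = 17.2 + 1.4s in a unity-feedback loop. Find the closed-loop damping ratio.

ζ = 0.652

Forward path: (17.2 + 1.4s)·8/(s(s+4.1)). The closed-loop characteristic equation is s² + (4.1 + 8·1.4)s + 8·17.2 = 0.
That is s² + 15.3s + 137.6 = 0, so ω_n = 11.73 rad/s and ζ = 15.3/(2·11.73) = 0.6522.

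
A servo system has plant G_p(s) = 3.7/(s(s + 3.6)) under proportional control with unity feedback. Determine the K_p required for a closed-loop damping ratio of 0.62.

Closed-loop characteristic equation: s² + 3.6s + K_p·3.7 = 0.
So ω_n = √(3.7K_p) and 2ζω_n = 3.6, giving ζ = 3.6/(2√(3.7K_p)).
Setting ζ = 0.62: √(3.7K_p) = 3.6/(2·0.62) = 2.903, so K_p = 8.429/3.7 = 2.28.

K_p = 2.28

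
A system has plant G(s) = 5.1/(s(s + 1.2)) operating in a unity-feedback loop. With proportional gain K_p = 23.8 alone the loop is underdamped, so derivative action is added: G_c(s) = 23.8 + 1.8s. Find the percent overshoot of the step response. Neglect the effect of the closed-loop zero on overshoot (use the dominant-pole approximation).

Forward path: (23.8 + 1.8s)·5.1/(s(s+1.2)). The closed-loop characteristic equation is s² + (1.2 + 5.1·1.8)s + 5.1·23.8 = 0.
That is s² + 10.38s + 121.4 = 0, so ω_n = 11.02 rad/s and ζ = 10.38/(2·11.02) = 0.4711.
%OS = 100·exp(−πζ/√(1−ζ²)) = 18.7%.

18.7%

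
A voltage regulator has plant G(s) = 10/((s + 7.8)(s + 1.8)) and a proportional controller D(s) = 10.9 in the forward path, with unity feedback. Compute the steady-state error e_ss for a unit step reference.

The loop is type 0. Static position error constant K_pos = D(0)·G(0) = 10.9·0.7123 = 7.764.
Steady-state error to a unit step: e_ss = 1/(1+K_pos) = 1/8.764 = 0.114.

0.114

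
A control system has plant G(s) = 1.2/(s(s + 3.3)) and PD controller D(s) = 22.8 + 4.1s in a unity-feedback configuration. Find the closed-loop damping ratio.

ζ = 0.786

Forward path: (22.8 + 4.1s)·1.2/(s(s+3.3)). The closed-loop characteristic equation is s² + (3.3 + 1.2·4.1)s + 1.2·22.8 = 0.
That is s² + 8.22s + 27.36 = 0, so ω_n = 5.231 rad/s and ζ = 8.22/(2·5.231) = 0.7857.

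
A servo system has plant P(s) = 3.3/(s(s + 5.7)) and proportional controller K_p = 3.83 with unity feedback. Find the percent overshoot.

The closed-loop denominator s² + 5.7s + 12.64 gives ω_n = √12.64 = 3.555 and ζ = 5.7/(2ω_n) = 0.8017.
%OS = 100·exp(−πζ/√(1−ζ²)) = 100·exp(−π·0.8017/√0.3573) = 1.48%.

1.48%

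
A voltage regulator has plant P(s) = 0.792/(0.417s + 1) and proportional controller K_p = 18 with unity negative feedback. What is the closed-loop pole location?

s = -36.59

Closed loop: T(s) = K_p·P/(1+K_p·P) = 14.26/(0.417s + 1 + 14.26), with pole at s = −(1 + 14.26)/0.417 = −36.59.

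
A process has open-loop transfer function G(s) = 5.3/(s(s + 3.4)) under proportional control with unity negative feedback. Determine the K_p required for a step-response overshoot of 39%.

K_p = 6.62

From %OS = 100·exp(−πζ/√(1−ζ²)) = 39%, ζ = −ln(0.39)/√(π²+ln²(0.39)) = 0.2871.
Characteristic equation s² + 3.4s + 5.3K_p = 0 gives ζ = 3.4/(2√(5.3K_p)).
Setting ζ = 0.2871: √(5.3K_p) = 3.4/(2·0.2871) = 5.921, so K_p = 35.06/5.3 = 6.62.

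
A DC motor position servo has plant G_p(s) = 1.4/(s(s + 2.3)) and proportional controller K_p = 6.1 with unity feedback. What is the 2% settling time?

Closed-loop characteristic equation: s² + 2.3s + 8.54 = 0, so ω_n = 2.922 rad/s and ζ = 2.3/(2·2.922) = 0.3935.
2% settling time T_s ≈ 4/(ζω_n) = 4/1.15 = 3.48 s.

T_s ≈ 3.48 s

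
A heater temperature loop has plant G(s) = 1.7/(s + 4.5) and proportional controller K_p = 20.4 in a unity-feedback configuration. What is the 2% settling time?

T_s ≈ 0.102 s

Closed-loop transfer function: T(s) = K_p·G(s)/(1 + K_p·G(s)) = 34.68/(s + 4.5 + 34.68) = 34.68/(s + 39.18).
Time constant τ = 1/39.18 = 0.02552 s, so the 2% settling time is about 4τ = 0.102 s.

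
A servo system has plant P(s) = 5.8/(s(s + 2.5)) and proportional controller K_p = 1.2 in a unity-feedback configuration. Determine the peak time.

Closed-loop characteristic equation: s² + 2.5s + 6.96 = 0, so ω_n = 2.638 rad/s and ζ = 2.5/(2·2.638) = 0.4738.
Damped frequency ω_d = ω_n√(1−ζ²) = 2.323 rad/s, so peak time T_p = π/ω_d = 1.35 s.

T_p = 1.35 s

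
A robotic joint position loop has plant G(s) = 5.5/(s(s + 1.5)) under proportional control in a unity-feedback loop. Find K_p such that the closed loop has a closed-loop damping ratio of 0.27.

K_p = 1.4

Closed-loop characteristic equation: s² + 1.5s + K_p·5.5 = 0.
So ω_n = √(5.5K_p) and 2ζω_n = 1.5, giving ζ = 1.5/(2√(5.5K_p)).
Setting ζ = 0.27: √(5.5K_p) = 1.5/(2·0.27) = 2.778, so K_p = 7.716/5.5 = 1.4.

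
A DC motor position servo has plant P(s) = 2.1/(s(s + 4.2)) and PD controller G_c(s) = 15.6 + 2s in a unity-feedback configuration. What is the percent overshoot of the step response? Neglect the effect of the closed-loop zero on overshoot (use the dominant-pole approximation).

3.36%

Forward path: (15.6 + 2s)·2.1/(s(s+4.2)). The closed-loop characteristic equation is s² + (4.2 + 2.1·2)s + 2.1·15.6 = 0.
That is s² + 8.4s + 32.76 = 0, so ω_n = 5.724 rad/s and ζ = 8.4/(2·5.724) = 0.7338.
%OS = 100·exp(−πζ/√(1−ζ²)) = 3.36%.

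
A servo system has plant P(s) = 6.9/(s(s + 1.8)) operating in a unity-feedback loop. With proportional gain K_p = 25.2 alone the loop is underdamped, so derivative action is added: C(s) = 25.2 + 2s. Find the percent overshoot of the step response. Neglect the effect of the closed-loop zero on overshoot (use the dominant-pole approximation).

9.98%

Forward path: (25.2 + 2s)·6.9/(s(s+1.8)). The closed-loop characteristic equation is s² + (1.8 + 6.9·2)s + 6.9·25.2 = 0.
That is s² + 15.6s + 173.9 = 0, so ω_n = 13.19 rad/s and ζ = 15.6/(2·13.19) = 0.5915.
%OS = 100·exp(−πζ/√(1−ζ²)) = 9.98%.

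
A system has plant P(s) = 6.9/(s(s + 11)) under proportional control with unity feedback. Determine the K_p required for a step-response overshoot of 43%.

K_p = 65.1

From %OS = 100·exp(−πζ/√(1−ζ²)) = 43%, ζ = −ln(0.43)/√(π²+ln²(0.43)) = 0.2594.
Characteristic equation s² + 11s + 6.9K_p = 0 gives ζ = 11/(2√(6.9K_p)).
Setting ζ = 0.2594: √(6.9K_p) = 11/(2·0.2594) = 21.2, so K_p = 449.4/6.9 = 65.1.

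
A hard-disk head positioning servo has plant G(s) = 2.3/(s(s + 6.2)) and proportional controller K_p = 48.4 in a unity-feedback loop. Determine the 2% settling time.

Closed-loop characteristic equation: s² + 6.2s + 111.3 = 0, so ω_n = 10.55 rad/s and ζ = 6.2/(2·10.55) = 0.2938.
2% settling time T_s ≈ 4/(ζω_n) = 4/3.1 = 1.29 s.

T_s ≈ 1.29 s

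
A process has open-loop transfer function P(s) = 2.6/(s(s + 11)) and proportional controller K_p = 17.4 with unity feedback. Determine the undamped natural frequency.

ω_n = 6.73 rad/s

The closed-loop denominator is s(s+11) + 17.4·2.6 = s² + 11s + 45.24.
Matching s² + 2ζω_n s + ω_n²: ω_n = √45.24 = 6.726 rad/s and 2ζω_n = 11, so ζ = 11/(2·6.726) = 0.818.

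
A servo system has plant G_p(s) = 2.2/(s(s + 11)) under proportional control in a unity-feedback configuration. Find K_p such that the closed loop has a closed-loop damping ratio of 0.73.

Closed-loop characteristic equation: s² + 11s + K_p·2.2 = 0.
So ω_n = √(2.2K_p) and 2ζω_n = 11, giving ζ = 11/(2√(2.2K_p)).
Setting ζ = 0.73: √(2.2K_p) = 11/(2·0.73) = 7.534, so K_p = 56.76/2.2 = 25.8.

K_p = 25.8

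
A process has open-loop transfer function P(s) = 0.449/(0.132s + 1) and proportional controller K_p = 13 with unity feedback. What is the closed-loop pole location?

s = -51.8

Closed loop: T(s) = K_p·P/(1+K_p·P) = 5.837/(0.132s + 1 + 5.837), with pole at s = −(1 + 5.837)/0.132 = −51.8.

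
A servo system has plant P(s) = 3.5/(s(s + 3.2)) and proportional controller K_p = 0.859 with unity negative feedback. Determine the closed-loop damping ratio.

ζ = 0.923

The closed-loop denominator is s(s+3.2) + 0.859·3.5 = s² + 3.2s + 3.006.
So ω_n² = 3.006 ⇒ ω_n = 1.734 rad/s, and ζ = 3.2/(2ω_n) = 0.923.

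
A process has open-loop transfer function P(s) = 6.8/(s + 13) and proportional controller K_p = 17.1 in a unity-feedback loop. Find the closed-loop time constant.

τ = 0.00774 s

Closed-loop transfer function: T(s) = K_p·P(s)/(1 + K_p·P(s)) = 116.3/(s + 13 + 116.3) = 116.3/(s + 129.3).
Time constant τ = 1/129.3 = 0.00774 s.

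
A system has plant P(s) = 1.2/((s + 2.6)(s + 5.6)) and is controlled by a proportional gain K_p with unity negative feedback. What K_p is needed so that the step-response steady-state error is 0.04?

K_p = 291

For a type-0 loop with proportional control, e_ss = 1/(1 + K_p·P(0)).
P(0) = 0.08242. Require 1/(1 + K_p·0.08242) = 0.04, so 1 + 0.08242·K_p = 25.
K_p = (25 − 1)/0.08242 = 291.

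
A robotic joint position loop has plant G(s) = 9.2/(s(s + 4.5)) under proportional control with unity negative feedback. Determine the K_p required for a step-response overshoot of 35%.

K_p = 5.48

From %OS = 100·exp(−πζ/√(1−ζ²)) = 35%, ζ = −ln(0.35)/√(π²+ln²(0.35)) = 0.3169.
Characteristic equation s² + 4.5s + 9.2K_p = 0 gives ζ = 4.5/(2√(9.2K_p)).
Setting ζ = 0.3169: √(9.2K_p) = 4.5/(2·0.3169) = 7.099, so K_p = 50.4/9.2 = 5.48.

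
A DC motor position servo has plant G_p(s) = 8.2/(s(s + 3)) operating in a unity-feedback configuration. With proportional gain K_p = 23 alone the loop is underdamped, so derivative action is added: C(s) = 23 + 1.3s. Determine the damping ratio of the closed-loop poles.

ζ = 0.497

Forward path: (23 + 1.3s)·8.2/(s(s+3)). The closed-loop characteristic equation is s² + (3 + 8.2·1.3)s + 8.2·23 = 0.
That is s² + 13.66s + 188.6 = 0, so ω_n = 13.73 rad/s and ζ = 13.66/(2·13.73) = 0.4973.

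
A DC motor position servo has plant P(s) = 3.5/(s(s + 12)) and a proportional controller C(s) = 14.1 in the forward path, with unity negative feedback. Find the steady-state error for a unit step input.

0

The open loop C(s)P(s) has a pole at the origin (type 1), so the static position error constant is infinite and e_ss = 1/(1+∞) = 0.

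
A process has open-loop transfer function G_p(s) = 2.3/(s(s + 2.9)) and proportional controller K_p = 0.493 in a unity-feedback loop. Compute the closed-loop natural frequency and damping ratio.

ω_n = 1.06 rad/s, ζ = 1.36

1 + K_p·G_p(s) = 0 gives s² + 2.9s + 1.134 = 0.
Matching s² + 2ζω_n s + ω_n²: ω_n = √1.134 = 1.065 rad/s and 2ζω_n = 2.9, so ζ = 2.9/(2·1.065) = 1.36.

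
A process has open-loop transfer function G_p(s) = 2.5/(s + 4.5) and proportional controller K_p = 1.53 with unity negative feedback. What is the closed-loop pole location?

s = -8.325

Closed-loop transfer function: T(s) = K_p·G_p(s)/(1 + K_p·G_p(s)) = 3.825/(s + 4.5 + 3.825) = 3.825/(s + 8.325).
The closed-loop pole is at s = −8.325.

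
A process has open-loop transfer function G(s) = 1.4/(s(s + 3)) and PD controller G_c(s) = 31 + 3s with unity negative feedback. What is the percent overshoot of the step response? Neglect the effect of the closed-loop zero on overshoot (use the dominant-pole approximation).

12.9%

Forward path: (31 + 3s)·1.4/(s(s+3)). The closed-loop characteristic equation is s² + (3 + 1.4·3)s + 1.4·31 = 0.
That is s² + 7.2s + 43.4 = 0, so ω_n = 6.588 rad/s and ζ = 7.2/(2·6.588) = 0.5465.
%OS = 100·exp(−πζ/√(1−ζ²)) = 12.9%.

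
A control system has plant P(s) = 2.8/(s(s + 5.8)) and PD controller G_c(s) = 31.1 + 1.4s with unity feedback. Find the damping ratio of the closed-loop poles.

ζ = 0.521

Forward path: (31.1 + 1.4s)·2.8/(s(s+5.8)). The closed-loop characteristic equation is s² + (5.8 + 2.8·1.4)s + 2.8·31.1 = 0.
That is s² + 9.72s + 87.08 = 0, so ω_n = 9.332 rad/s and ζ = 9.72/(2·9.332) = 0.5208.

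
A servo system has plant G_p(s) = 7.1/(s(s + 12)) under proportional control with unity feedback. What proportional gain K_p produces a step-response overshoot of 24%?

K_p = 29.6

From %OS = 100·exp(−πζ/√(1−ζ²)) = 24%, ζ = −ln(0.24)/√(π²+ln²(0.24)) = 0.4136.
Characteristic equation s² + 12s + 7.1K_p = 0 gives ζ = 12/(2√(7.1K_p)).
Setting ζ = 0.4136: √(7.1K_p) = 12/(2·0.4136) = 14.51, so K_p = 210.5/7.1 = 29.6.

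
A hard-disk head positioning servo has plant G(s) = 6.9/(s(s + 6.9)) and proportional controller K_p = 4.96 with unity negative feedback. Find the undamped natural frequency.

With unity feedback the closed-loop characteristic equation is s² + 6.9s + 4.96·6.9 = s² + 6.9s + 34.22 = 0.
So ω_n² = 34.22 ⇒ ω_n = 5.85 rad/s, and ζ = 6.9/(2ω_n) = 0.59.

ω_n = 5.85 rad/s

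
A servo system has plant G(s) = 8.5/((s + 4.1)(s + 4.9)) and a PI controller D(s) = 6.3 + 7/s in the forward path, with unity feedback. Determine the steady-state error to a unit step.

The open loop D(s)G(s) has a pole at the origin (type 1), so the static position error constant is infinite and e_ss = 1/(1+∞) = 0.

0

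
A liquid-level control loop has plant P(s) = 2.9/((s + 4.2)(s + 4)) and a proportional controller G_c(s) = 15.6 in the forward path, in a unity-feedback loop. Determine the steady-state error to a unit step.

The loop is type 0. Static position error constant K_pos = G_c(0)·P(0) = 15.6·0.1726 = 2.693.
Steady-state error to a unit step: e_ss = 1/(1+K_pos) = 1/3.693 = 0.271.

0.271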